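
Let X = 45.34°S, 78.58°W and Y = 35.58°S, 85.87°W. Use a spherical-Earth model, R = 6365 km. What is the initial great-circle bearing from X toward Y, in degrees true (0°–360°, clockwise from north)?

N = sin Δλ·cos φ₂ = -0.1032;  D = cos φ₁ sin φ₂ − sin φ₁ cos φ₂ cos Δλ = +0.1648
initial course = atan2(N, D) = 327.95°

328.0°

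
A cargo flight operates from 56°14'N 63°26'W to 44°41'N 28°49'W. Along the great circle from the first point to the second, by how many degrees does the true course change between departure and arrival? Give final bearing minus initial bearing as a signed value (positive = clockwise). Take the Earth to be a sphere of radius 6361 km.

Initial bearing θ₁ = atan2(sin Δλ cos φ₂, cos φ₁ sin φ₂ − sin φ₁ cos φ₂ cos Δλ) = 103.31°
Final bearing θ₂ = (initial bearing from the destination back to the start) + 180° = 130.47°
Δθ = θ₂ − θ₁ = +27.2°

+27.2°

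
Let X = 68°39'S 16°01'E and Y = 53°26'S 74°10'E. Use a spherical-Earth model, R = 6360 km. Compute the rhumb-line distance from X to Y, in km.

Δψ = ln[tan(π/4+φ₂/2)/tan(π/4+φ₁/2)] = +0.5612;  Δφ = +0.2656 rad,  Δλ = +1.0149 rad
q = Δφ/Δψ = 0.4732
d = R·√(Δφ² + q²Δλ²) = 6360·0.54884 = 3491 km

3491 km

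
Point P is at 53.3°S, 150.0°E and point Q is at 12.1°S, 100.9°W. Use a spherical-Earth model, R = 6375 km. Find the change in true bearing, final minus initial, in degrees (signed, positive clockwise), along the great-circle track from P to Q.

-78.1°

Initial bearing θ₁ = atan2(sin Δλ cos φ₂, cos φ₁ sin φ₂ − sin φ₁ cos φ₂ cos Δλ) = 112.45°
Final bearing θ₂ = (initial bearing from the destination back to the start) + 180° = 34.39°
Δθ = θ₂ − θ₁ = -78.1°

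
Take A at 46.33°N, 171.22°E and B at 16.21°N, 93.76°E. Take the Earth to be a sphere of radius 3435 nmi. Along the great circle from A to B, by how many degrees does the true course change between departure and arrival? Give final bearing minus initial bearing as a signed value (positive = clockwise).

-46.6°

At departure: θ₁ = atan2(sin Δλ cos φ₂, cos φ₁ sin φ₂ − sin φ₁ cos φ₂ cos Δλ) = 272.56°
At arrival: θ₂ = atan2(sin Δλ cos φ₁, −cos φ₂ sin φ₁ + sin φ₂ cos φ₁ cos Δλ) = 225.92°
Δθ = θ₂ − θ₁ = -46.6°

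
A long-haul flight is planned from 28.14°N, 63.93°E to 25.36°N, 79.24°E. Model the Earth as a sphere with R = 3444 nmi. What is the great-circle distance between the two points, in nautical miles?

838 nmi

cos σ = sin φ₁ sin φ₂ + cos φ₁ cos φ₂ cos Δλ
      = sin(28.14°)sin(25.36°) + cos(28.14°)cos(25.36°)cos(15.31°) = 0.9705
σ = 13.941° → d = Rσ = 3444·0.24331 = 838 nmi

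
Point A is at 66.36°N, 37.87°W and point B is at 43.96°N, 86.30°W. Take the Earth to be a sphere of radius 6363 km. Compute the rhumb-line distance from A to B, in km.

Δψ = ln[tan(π/4+φ₂/2)/tan(π/4+φ₁/2)] = -0.7082;  Δφ = -0.3910 rad,  Δλ = -0.8453 rad
q = Δφ/Δψ = 0.5521
d = R·√(Δφ² + q²Δλ²) = 6363·0.60876 = 3874 km

3874 km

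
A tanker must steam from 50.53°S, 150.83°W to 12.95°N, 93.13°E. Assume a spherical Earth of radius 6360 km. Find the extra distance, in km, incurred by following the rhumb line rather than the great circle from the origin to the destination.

469 km

Great circle: cos σ = sin φ₁ sin φ₂ + cos φ₁ cos φ₂ cos Δλ,  σ = 2.0319 rad → d_gc = 12923.0 km
Rhumb line: Δψ = +1.2531, q = Δφ/Δψ = 0.8841, d_rh = R√(Δφ²+q²Δλ²) = 13392.1 km
Excess = 13392.1 − 12923.0 = 469.1 ≈ 469 km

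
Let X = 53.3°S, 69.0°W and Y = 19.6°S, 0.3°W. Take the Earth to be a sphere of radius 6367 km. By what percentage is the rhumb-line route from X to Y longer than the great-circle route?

2.5%

Great circle: σ = 1.0776 rad → d_gc = Rσ = 6860.9 km
Rhumb: Δφ = +0.5882, Δλ = +1.1990, Δψ = +0.7546, q = Δφ/Δψ = 0.7794 → d_rh = R√(Δφ²+q²Δλ²) = 7030.9 km
Excess = (7030.9 − 6860.9) / 6860.9 = 170.0 / 6860.9 = 2.48% ≈ 2.5%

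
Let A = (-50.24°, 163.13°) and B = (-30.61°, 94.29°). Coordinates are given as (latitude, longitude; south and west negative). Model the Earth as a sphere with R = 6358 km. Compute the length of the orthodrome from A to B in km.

5974 km

cos σ = sin φ₁ sin φ₂ + cos φ₁ cos φ₂ cos Δλ
      = sin(-50.24°)sin(-30.61°) + cos(-50.24°)cos(-30.61°)cos(-68.84°) = 0.5901
σ = 53.834° → d = Rσ = 6358·0.93958 = 5974 km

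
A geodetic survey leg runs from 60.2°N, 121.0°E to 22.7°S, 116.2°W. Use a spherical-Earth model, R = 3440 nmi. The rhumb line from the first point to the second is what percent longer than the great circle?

5.0%

Great circle: σ = 2.1935 rad → d_gc = Rσ = 7545.7 nmi
Rhumb: Δφ = -1.4469, Δλ = +2.1433, Δψ = -1.7309, q = Δφ/Δψ = 0.8359 → d_rh = R√(Δφ²+q²Δλ²) = 7921.8 nmi
Excess = (7921.8 − 7545.7) / 7545.7 = 376.1 / 7545.7 = 4.98% ≈ 5.0%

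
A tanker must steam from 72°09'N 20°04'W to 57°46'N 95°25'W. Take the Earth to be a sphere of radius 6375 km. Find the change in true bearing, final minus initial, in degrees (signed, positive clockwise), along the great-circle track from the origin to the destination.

At departure: θ₁ = atan2(sin Δλ cos φ₂, cos φ₁ sin φ₂ − sin φ₁ cos φ₂ cos Δλ) = 284.23°
At arrival: θ₂ = atan2(sin Δλ cos φ₁, −cos φ₂ sin φ₁ + sin φ₂ cos φ₁ cos Δλ) = 213.85°
Δθ = θ₂ − θ₁ = -70.4°

-70.4°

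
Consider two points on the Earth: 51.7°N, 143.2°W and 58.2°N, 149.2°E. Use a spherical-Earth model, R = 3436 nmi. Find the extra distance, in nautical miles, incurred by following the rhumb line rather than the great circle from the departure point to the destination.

95 nmi

Great circle: cos σ = sin φ₁ sin φ₂ + cos φ₁ cos φ₂ cos Δλ,  σ = 0.6576 rad → d_gc = 2259.7 nmi
Rhumb line: Δψ = +0.1981, q = Δφ/Δψ = 0.5727, d_rh = R√(Δφ²+q²Δλ²) = 2354.3 nmi
Excess = 2354.3 − 2259.7 = 94.6 ≈ 95 nmi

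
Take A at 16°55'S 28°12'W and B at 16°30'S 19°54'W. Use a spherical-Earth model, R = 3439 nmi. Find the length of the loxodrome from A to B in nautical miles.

478 nmi

Rhumb course C = atan2(Δλ, Δψ) with Δψ = ln[tan(π/4+φ₂/2)/tan(π/4+φ₁/2)] = +0.0076, Δλ = +0.1449 → C = 87.00°
d = R·|Δφ| / |cos C| = 3439·0.00727 / 0.05234 = 478 nmi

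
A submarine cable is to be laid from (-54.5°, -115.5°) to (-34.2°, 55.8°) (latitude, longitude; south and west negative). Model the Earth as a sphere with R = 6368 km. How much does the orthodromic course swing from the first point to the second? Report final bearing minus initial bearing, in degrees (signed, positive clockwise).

-167.8°

Initial bearing θ₁ = atan2(sin Δλ cos φ₂, cos φ₁ sin φ₂ − sin φ₁ cos φ₂ cos Δλ) = 172.81°
Final bearing θ₂ = (initial bearing from the destination back to the start) + 180° = 5.04°
Δθ = θ₂ − θ₁ = -167.8°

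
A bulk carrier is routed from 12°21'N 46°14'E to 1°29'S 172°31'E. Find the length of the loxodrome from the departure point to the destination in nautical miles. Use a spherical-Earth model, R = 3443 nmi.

Rhumb course C = atan2(Δλ, Δψ) with Δψ = ln[tan(π/4+φ₂/2)/tan(π/4+φ₁/2)] = -0.2431, Δλ = +2.2041 → C = 96.29°
d = R·|Δφ| / |cos C| = 3443·0.24144 / 0.10964 = 7581 nmi

7581 nmi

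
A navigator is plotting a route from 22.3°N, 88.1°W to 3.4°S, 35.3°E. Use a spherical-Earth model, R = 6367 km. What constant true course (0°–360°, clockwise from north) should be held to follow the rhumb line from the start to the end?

Δψ = ln[tan(π/4+φ₂/2)/tan(π/4+φ₁/2)] = -0.4588
Δλ = +2.1537 rad (taken the short way round)
course = atan2(Δλ, Δψ) = 102.03°

102.0°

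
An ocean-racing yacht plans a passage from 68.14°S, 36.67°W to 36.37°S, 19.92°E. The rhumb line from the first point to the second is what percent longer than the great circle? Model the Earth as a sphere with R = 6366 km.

Great circle: σ = 0.7735 rad → d_gc = Rσ = 4924.4 km
Rhumb: Δφ = +0.5545, Δλ = +0.9877, Δψ = +0.9622, q = Δφ/Δψ = 0.5763 → d_rh = R√(Δφ²+q²Δλ²) = 5058.5 km
Excess = (5058.5 − 4924.4) / 4924.4 = 134.1 / 4924.4 = 2.72% ≈ 2.7%

2.7%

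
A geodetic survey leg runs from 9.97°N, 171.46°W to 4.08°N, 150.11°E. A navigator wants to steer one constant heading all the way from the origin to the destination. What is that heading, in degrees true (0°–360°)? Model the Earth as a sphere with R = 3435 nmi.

261.2°

Meridional parts: M(φ₁)=+0.1749, M(φ₂)=+0.0713 → ΔM = -0.1036;  Δλ = -0.6707 rad
tan C = Δλ / ΔM = +6.4727 → C = 261.22°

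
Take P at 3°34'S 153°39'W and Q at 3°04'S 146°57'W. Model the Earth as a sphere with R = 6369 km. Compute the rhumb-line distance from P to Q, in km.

746 km

Δψ = ln[tan(π/4+φ₂/2)/tan(π/4+φ₁/2)] = +0.0087;  Δφ = +0.0087 rad,  Δλ = +0.1169 rad
q = Δφ/Δψ = 0.9983
d = R·√(Δφ² + q²Δλ²) = 6369·0.11707 = 746 km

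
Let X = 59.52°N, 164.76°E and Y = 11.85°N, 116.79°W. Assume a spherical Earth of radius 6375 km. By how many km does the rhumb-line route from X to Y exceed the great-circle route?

Great circle: cos σ = sin φ₁ sin φ₂ + cos φ₁ cos φ₂ cos Δλ,  σ = 1.2908 rad → d_gc = 8228.7 km
Rhumb line: Δψ = -1.0920, q = Δφ/Δψ = 0.7619, d_rh = R√(Δφ²+q²Δλ²) = 8506.5 km
Excess = 8506.5 − 8228.7 = 277.8 ≈ 278 km

278 km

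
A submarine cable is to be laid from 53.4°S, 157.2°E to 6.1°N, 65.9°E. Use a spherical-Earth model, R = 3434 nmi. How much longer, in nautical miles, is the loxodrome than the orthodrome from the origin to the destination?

153 nmi

Great circle: cos σ = sin φ₁ sin φ₂ + cos φ₁ cos φ₂ cos Δλ,  σ = 1.6697 rad → d_gc = 5733.8 nmi
Rhumb line: Δψ = +1.2132, q = Δφ/Δψ = 0.8560, d_rh = R√(Δφ²+q²Δλ²) = 5887.1 nmi
Excess = 5887.1 − 5733.8 = 153.3 ≈ 153 nmi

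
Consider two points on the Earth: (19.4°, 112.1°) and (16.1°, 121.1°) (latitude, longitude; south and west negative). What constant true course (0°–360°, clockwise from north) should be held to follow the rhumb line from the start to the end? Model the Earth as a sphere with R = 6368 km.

Δψ = ln[tan(π/4+φ₂/2)/tan(π/4+φ₁/2)] = -0.0605
Δλ = +0.1571 rad (taken the short way round)
course = atan2(Δλ, Δψ) = 111.06°

111.1°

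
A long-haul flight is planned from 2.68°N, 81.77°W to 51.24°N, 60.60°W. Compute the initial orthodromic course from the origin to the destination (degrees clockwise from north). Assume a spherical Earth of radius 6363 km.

16.7°

N = sin Δλ·cos φ₂ = +0.2261;  D = cos φ₁ sin φ₂ − sin φ₁ cos φ₂ cos Δλ = +0.7516
initial course = atan2(N, D) = 16.74°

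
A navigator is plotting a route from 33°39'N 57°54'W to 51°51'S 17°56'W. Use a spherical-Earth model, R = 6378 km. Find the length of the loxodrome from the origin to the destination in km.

10300 km

Rhumb course C = atan2(Δλ, Δψ) with Δψ = ln[tan(π/4+φ₂/2)/tan(π/4+φ₁/2)] = -1.6862, Δλ = +0.6975 → C = 157.53°
d = R·|Δφ| / |cos C| = 6378·1.49226 / 0.92405 = 10300 km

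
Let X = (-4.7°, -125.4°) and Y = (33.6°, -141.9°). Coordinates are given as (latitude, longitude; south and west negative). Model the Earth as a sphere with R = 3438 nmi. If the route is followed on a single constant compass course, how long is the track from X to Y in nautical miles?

2482 nmi

Δψ = ln[tan(π/4+φ₂/2)/tan(π/4+φ₁/2)] = +0.7054;  Δφ = +0.6685 rad,  Δλ = -0.2880 rad
q = Δφ/Δψ = 0.9477
d = R·√(Δφ² + q²Δλ²) = 3438·0.72202 = 2482 nmi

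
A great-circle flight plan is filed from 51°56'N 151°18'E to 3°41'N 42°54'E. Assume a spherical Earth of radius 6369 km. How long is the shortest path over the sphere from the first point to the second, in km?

Haversine: a = sin²(Δφ/2)+cos φ₁ cos φ₂ sin²(Δλ/2) = 0.57182;  σ = 2·atan2(√a,√(1−a))
σ = 98.259° → d = Rσ = 6369·1.71494 = 10922 km

10922 km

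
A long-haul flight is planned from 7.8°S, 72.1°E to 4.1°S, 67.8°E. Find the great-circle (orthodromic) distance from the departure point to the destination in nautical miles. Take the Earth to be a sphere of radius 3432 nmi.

Haversine: a = sin²(Δφ/2)+cos φ₁ cos φ₂ sin²(Δλ/2) = 0.00243;  σ = 2·atan2(√a,√(1−a))
σ = 5.655° → d = Rσ = 3432·0.09869 = 339 nmi

339 nmi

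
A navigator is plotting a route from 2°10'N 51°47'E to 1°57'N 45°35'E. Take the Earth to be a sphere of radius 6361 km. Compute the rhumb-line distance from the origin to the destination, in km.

Δψ = ln[tan(π/4+φ₂/2)/tan(π/4+φ₁/2)] = -0.0038;  Δφ = -0.0038 rad,  Δλ = -0.1082 rad
q = Δφ/Δψ = 0.9994
d = R·√(Δφ² + q²Δλ²) = 6361·0.10821 = 688 km

688 km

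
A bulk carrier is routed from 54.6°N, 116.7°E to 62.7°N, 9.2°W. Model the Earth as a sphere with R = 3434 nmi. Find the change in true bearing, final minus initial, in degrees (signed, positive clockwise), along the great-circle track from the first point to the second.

-118.4°

At departure: θ₁ = atan2(sin Δλ cos φ₂, cos φ₁ sin φ₂ − sin φ₁ cos φ₂ cos Δλ) = 333.15°
At arrival: θ₂ = atan2(sin Δλ cos φ₁, −cos φ₂ sin φ₁ + sin φ₂ cos φ₁ cos Δλ) = 214.78°
Δθ = θ₂ − θ₁ = -118.4°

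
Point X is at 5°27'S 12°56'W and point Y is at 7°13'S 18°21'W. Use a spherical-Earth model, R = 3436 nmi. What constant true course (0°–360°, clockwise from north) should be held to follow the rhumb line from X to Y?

Meridional parts: M(φ₁)=-0.0953, M(φ₂)=-0.1263 → ΔM = -0.0310;  Δλ = -0.0945 rad
tan C = Δλ / ΔM = +3.0472 → C = 251.83°

251.8°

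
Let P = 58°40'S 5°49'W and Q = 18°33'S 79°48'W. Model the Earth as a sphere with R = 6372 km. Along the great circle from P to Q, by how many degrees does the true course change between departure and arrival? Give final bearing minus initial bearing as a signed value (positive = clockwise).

+53.2°

At departure: θ₁ = atan2(sin Δλ cos φ₂, cos φ₁ sin φ₂ − sin φ₁ cos φ₂ cos Δλ) = 273.64°
At arrival: θ₂ = atan2(sin Δλ cos φ₁, −cos φ₂ sin φ₁ + sin φ₂ cos φ₁ cos Δλ) = 326.81°
Δθ = θ₂ − θ₁ = +53.2°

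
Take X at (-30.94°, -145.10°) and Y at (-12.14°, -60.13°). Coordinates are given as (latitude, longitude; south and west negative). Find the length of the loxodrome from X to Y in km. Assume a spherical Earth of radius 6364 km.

Rhumb course C = atan2(Δλ, Δψ) with Δψ = ln[tan(π/4+φ₂/2)/tan(π/4+φ₁/2)] = +0.3549, Δλ = +1.4830 → C = 76.54°
d = R·|Δφ| / |cos C| = 6364·0.32812 / 0.23271 = 8973 km

8973 km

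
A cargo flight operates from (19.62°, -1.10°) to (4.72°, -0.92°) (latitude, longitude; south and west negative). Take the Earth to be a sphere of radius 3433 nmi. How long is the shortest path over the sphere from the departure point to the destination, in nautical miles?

cos σ = sin φ₁ sin φ₂ + cos φ₁ cos φ₂ cos Δλ
      = sin(19.62°)sin(4.72°) + cos(19.62°)cos(4.72°)cos(0.18°) = 0.9664
σ = 14.901° → d = Rσ = 3433·0.26007 = 893 nmi

893 nmi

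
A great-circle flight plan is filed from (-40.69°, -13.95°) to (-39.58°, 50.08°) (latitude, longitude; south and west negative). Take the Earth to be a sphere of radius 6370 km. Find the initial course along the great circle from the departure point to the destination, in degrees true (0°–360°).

θ = atan2( sin Δλ·cos φ₂ ,  cos φ₁ sin φ₂ − sin φ₁ cos φ₂ cos Δλ )
  = atan2(+0.6929, -0.2631) = 110.79°

110.8°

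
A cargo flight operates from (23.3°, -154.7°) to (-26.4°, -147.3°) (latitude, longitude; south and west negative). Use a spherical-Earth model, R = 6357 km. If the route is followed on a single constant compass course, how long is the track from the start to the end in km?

Rhumb course C = atan2(Δλ, Δψ) with Δψ = ln[tan(π/4+φ₂/2)/tan(π/4+φ₁/2)] = -0.8964, Δλ = +0.1292 → C = 171.80°
d = R·|Δφ| / |cos C| = 6357·0.86743 / 0.98978 = 5571 km

5571 km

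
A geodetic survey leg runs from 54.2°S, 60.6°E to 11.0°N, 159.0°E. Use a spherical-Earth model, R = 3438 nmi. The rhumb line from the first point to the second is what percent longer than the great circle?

Great circle: σ = 1.8118 rad → d_gc = Rσ = 6228.8 nmi
Rhumb: Δφ = +1.1380, Δλ = +1.7174, Δψ = +1.3233, q = Δφ/Δψ = 0.8599 → d_rh = R√(Δφ²+q²Δλ²) = 6409.8 nmi
Excess = (6409.8 − 6228.8) / 6228.8 = 181.0 / 6228.8 = 2.91% ≈ 2.9%

2.9%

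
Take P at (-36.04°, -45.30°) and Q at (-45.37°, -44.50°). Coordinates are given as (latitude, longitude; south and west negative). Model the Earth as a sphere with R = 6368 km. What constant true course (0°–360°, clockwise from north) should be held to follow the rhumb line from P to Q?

Δψ = ln[tan(π/4+φ₂/2)/tan(π/4+φ₁/2)] = -0.2154
Δλ = +0.0140 rad (taken the short way round)
course = atan2(Δλ, Δψ) = 176.29°

176.3°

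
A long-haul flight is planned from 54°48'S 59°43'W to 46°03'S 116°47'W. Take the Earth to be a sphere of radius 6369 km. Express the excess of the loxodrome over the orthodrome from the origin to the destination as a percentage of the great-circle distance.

2.6%

Great circle: σ = 0.6338 rad → d_gc = Rσ = 4036.5 km
Rhumb: Δφ = +0.1527, Δλ = -0.9960, Δψ = +0.2406, q = Δφ/Δψ = 0.6346 → d_rh = R√(Δφ²+q²Δλ²) = 4141.7 km
Excess = (4141.7 − 4036.5) / 4036.5 = 105.2 / 4036.5 = 2.61% ≈ 2.6%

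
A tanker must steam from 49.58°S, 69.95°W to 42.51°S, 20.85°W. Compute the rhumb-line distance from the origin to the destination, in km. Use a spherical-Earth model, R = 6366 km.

3860 km

Δψ = ln[tan(π/4+φ₂/2)/tan(π/4+φ₁/2)] = +0.1781;  Δφ = +0.1234 rad,  Δλ = +0.8570 rad
q = Δφ/Δψ = 0.6927
d = R·√(Δφ² + q²Δλ²) = 6366·0.60631 = 3860 km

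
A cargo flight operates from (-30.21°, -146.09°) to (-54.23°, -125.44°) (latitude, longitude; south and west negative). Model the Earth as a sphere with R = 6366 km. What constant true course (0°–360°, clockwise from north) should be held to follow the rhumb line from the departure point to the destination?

148.0°

Δψ = ln[tan(π/4+φ₂/2)/tan(π/4+φ₁/2)] = -0.5775
Δλ = +0.3604 rad (taken the short way round)
course = atan2(Δλ, Δψ) = 148.03°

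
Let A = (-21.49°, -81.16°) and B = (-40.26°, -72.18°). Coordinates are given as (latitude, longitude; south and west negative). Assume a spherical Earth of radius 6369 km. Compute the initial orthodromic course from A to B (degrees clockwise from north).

θ = atan2( sin Δλ·cos φ₂ ,  cos φ₁ sin φ₂ − sin φ₁ cos φ₂ cos Δλ )
  = atan2(+0.1191, -0.3252) = 159.88°

159.9°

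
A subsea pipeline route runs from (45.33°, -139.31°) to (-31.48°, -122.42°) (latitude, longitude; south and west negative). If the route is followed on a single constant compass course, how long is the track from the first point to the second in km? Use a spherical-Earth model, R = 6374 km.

Rhumb course C = atan2(Δλ, Δψ) with Δψ = ln[tan(π/4+φ₂/2)/tan(π/4+φ₁/2)] = -1.4689, Δλ = +0.2948 → C = 168.65°
d = R·|Δφ| / |cos C| = 6374·1.34059 / 0.98045 = 8715 km

8715 km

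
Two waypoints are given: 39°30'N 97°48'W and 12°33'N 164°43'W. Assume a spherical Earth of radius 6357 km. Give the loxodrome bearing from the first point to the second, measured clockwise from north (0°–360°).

245.6°

Δψ = ln[tan(π/4+φ₂/2)/tan(π/4+φ₁/2)] = -0.5307
Δλ = -1.1679 rad (taken the short way round)
course = atan2(Δλ, Δψ) = 245.56°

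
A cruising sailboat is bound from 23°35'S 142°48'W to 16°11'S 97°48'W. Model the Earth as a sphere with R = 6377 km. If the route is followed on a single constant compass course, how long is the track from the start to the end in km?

Rhumb course C = atan2(Δλ, Δψ) with Δψ = ln[tan(π/4+φ₂/2)/tan(π/4+φ₁/2)] = +0.1375, Δλ = +0.7854 → C = 80.07°
d = R·|Δφ| / |cos C| = 6377·0.12915 / 0.17240 = 4777 km

4777 km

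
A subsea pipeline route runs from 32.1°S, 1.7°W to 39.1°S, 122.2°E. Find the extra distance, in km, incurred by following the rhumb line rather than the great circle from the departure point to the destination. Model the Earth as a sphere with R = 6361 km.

Great circle: cos σ = sin φ₁ sin φ₂ + cos φ₁ cos φ₂ cos Δλ,  σ = 1.6023 rad → d_gc = 10192.4 km
Rhumb line: Δψ = -0.1504, q = Δφ/Δψ = 0.8121, d_rh = R√(Δφ²+q²Δλ²) = 11197.4 km
Excess = 11197.4 − 10192.4 = 1005.0 ≈ 1005 km

1005 km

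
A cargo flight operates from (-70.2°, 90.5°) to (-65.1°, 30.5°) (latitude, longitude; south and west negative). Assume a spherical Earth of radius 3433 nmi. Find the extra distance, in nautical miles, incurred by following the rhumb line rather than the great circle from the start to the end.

Great circle: cos σ = sin φ₁ sin φ₂ + cos φ₁ cos φ₂ cos Δλ,  σ = 0.3905 rad → d_gc = 1340.5 nmi
Rhumb line: Δψ = +0.2351, q = Δφ/Δψ = 0.3786, d_rh = R√(Δφ²+q²Δλ²) = 1395.1 nmi
Excess = 1395.1 − 1340.5 = 54.6 ≈ 55 nmi

55 nmi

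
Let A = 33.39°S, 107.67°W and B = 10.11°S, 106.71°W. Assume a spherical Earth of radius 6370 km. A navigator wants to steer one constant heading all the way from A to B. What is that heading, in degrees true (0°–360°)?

2.2°

Meridional parts: M(φ₁)=-0.6189, M(φ₂)=-0.1774 → ΔM = +0.4415;  Δλ = +0.0168 rad
tan C = Δλ / ΔM = +0.0380 → C = 2.17°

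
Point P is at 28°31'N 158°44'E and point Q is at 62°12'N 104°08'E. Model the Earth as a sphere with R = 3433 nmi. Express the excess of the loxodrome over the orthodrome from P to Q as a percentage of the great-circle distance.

Great circle: σ = 0.8504 rad → d_gc = Rσ = 2919.3 nmi
Rhumb: Δφ = +0.5879, Δλ = -0.9529, Δψ = +0.8768, q = Δφ/Δψ = 0.6705 → d_rh = R√(Δφ²+q²Δλ²) = 2980.7 nmi
Excess = (2980.7 − 2919.3) / 2919.3 = 61.4 / 2919.3 = 2.10% ≈ 2.1%

2.1%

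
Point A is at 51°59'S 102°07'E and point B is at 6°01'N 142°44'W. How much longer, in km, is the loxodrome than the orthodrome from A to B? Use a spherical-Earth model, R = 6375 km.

574 km

Great circle: cos σ = sin φ₁ sin φ₂ + cos φ₁ cos φ₂ cos Δλ,  σ = 1.9208 rad → d_gc = 12244.98 km
Rhumb line: Δψ = +1.1709, q = Δφ/Δψ = 0.8645, d_rh = R√(Δφ²+q²Δλ²) = 12819.46 km
Excess = 12819.46 − 12244.98 = 574.48 ≈ 574 km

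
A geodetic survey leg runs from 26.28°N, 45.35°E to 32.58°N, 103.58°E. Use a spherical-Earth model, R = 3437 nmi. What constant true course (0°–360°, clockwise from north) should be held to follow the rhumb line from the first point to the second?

Meridional parts: M(φ₁)=+0.4757, M(φ₂)=+0.6020 → ΔM = +0.1264;  Δλ = +1.0163 rad
tan C = Δλ / ΔM = +8.0435 → C = 82.91°

82.9°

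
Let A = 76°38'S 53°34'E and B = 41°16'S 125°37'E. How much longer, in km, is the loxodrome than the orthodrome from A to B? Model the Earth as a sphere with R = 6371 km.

Great circle: cos σ = sin φ₁ sin φ₂ + cos φ₁ cos φ₂ cos Δλ,  σ = 0.8020 rad → d_gc = 5109.7 km
Rhumb line: Δψ = +1.3520, q = Δφ/Δψ = 0.4566, d_rh = R√(Δφ²+q²Δλ²) = 5370.7 km
Excess = 5370.7 − 5109.7 = 261.0 ≈ 261 km

261 km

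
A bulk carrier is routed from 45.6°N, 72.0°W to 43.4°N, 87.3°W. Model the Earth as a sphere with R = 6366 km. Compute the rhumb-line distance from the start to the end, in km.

Rhumb course C = atan2(Δλ, Δψ) with Δψ = ln[tan(π/4+φ₂/2)/tan(π/4+φ₁/2)] = -0.0538, Δλ = -0.2670 → C = 258.60°
d = R·|Δφ| / |cos C| = 6366·0.03840 / 0.19766 = 1237 km

1237 km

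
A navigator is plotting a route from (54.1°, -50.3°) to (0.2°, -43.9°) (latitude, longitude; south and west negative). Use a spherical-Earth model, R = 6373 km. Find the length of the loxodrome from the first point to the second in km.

6025 km

Rhumb course C = atan2(Δλ, Δψ) with Δψ = ln[tan(π/4+φ₂/2)/tan(π/4+φ₁/2)] = -1.1237, Δλ = +0.1117 → C = 174.32°
d = R·|Δφ| / |cos C| = 6373·0.94073 / 0.99510 = 6025 km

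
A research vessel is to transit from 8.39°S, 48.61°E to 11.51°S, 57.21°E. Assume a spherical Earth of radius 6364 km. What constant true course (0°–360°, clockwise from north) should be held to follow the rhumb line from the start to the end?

Δψ = ln[tan(π/4+φ₂/2)/tan(π/4+φ₁/2)] = -0.0553
Δλ = +0.1501 rad (taken the short way round)
course = atan2(Δλ, Δψ) = 110.22°

110.2°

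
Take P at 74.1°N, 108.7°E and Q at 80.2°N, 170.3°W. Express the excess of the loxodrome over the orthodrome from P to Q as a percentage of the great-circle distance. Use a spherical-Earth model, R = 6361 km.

8.4%

Great circle: σ = 0.3011 rad → d_gc = Rσ = 1915.5 km
Rhumb: Δφ = +0.1065, Δλ = +1.4137, Δψ = +0.4879, q = Δφ/Δψ = 0.2182 → d_rh = R√(Δφ²+q²Δλ²) = 2075.7 km
Excess = (2075.7 − 1915.5) / 1915.5 = 160.2 / 1915.5 = 8.36% ≈ 8.4%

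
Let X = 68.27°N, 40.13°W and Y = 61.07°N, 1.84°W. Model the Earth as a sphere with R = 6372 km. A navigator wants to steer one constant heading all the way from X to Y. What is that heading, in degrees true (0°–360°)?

113.9°

Δψ = ln[tan(π/4+φ₂/2)/tan(π/4+φ₁/2)] = -0.2957
Δλ = +0.6683 rad (taken the short way round)
course = atan2(Δλ, Δψ) = 113.87°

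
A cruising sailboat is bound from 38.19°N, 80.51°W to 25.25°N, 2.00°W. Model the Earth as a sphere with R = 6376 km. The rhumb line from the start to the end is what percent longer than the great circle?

2.6%

Great circle: σ = 1.1534 rad → d_gc = Rσ = 7354.4 km
Rhumb: Δφ = -0.2258, Δλ = +1.3703, Δψ = -0.2665, q = Δφ/Δψ = 0.8474 → d_rh = R√(Δφ²+q²Δλ²) = 7542.5 km
Excess = (7542.5 − 7354.4) / 7354.4 = 188.1 / 7354.4 = 2.56% ≈ 2.6%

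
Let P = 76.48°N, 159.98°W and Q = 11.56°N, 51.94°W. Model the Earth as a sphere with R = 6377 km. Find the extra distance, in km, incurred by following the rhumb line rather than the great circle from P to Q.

879 km

Great circle: cos σ = sin φ₁ sin φ₂ + cos φ₁ cos φ₂ cos Δλ,  σ = 1.4466 rad → d_gc = 9224.75 km
Rhumb line: Δψ = -1.9294, q = Δφ/Δψ = 0.5873, d_rh = R√(Δφ²+q²Δλ²) = 10103.31 km
Excess = 10103.31 − 9224.75 = 878.56 ≈ 879 km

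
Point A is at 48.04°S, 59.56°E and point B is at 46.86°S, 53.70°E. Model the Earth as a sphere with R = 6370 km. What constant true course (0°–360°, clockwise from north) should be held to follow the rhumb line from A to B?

286.6°

Δψ = ln[tan(π/4+φ₂/2)/tan(π/4+φ₁/2)] = +0.0305
Δλ = -0.1023 rad (taken the short way round)
course = atan2(Δλ, Δψ) = 286.58°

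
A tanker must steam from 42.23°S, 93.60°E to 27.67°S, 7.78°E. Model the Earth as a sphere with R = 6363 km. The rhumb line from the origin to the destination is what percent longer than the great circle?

Great circle: σ = 1.2026 rad → d_gc = Rσ = 7652.3 km
Rhumb: Δφ = +0.2541, Δλ = -1.4978, Δψ = +0.3117, q = Δφ/Δψ = 0.8153 → d_rh = R√(Δφ²+q²Δλ²) = 7936.6 km
Excess = (7936.6 − 7652.3) / 7652.3 = 284.3 / 7652.3 = 3.72% ≈ 3.7%

3.7%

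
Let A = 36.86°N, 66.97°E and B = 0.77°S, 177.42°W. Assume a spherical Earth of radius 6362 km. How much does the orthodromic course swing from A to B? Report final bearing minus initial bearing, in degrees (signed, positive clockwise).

+54.9°

Initial bearing θ₁ = atan2(sin Δλ cos φ₂, cos φ₁ sin φ₂ − sin φ₁ cos φ₂ cos Δλ) = 74.59°
Final bearing θ₂ = (initial bearing from the destination back to the start) + 180° = 129.52°
Δθ = θ₂ − θ₁ = +54.9°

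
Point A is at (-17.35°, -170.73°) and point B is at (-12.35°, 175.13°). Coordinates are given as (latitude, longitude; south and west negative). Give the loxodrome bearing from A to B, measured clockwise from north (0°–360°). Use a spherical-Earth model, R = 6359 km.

290.1°

Δψ = ln[tan(π/4+φ₂/2)/tan(π/4+φ₁/2)] = +0.0903
Δλ = -0.2468 rad (taken the short way round)
course = atan2(Δλ, Δψ) = 290.10°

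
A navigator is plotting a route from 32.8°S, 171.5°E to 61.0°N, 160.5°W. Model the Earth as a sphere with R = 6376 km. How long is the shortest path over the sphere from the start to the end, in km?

10744 km

Haversine: a = sin²(Δφ/2)+cos φ₁ cos φ₂ sin²(Δλ/2) = 0.55699;  σ = 2·atan2(√a,√(1−a))
σ = 96.544° → d = Rσ = 6376·1.68502 = 10744 km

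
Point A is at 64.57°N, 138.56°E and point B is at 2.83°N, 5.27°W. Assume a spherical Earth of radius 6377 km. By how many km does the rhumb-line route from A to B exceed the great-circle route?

Great circle: cos σ = sin φ₁ sin φ₂ + cos φ₁ cos φ₂ cos Δλ,  σ = 1.8772 rad → d_gc = 11970.9 km
Rhumb line: Δψ = -1.4394, q = Δφ/Δψ = 0.7486, d_rh = R√(Δφ²+q²Δλ²) = 13814.2 km
Excess = 13814.2 − 11970.9 = 1843.3 ≈ 1843 km

1843 km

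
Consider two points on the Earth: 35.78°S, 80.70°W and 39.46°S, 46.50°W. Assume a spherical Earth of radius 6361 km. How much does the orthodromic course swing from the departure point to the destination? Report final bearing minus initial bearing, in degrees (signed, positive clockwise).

-21.3°

At departure: θ₁ = atan2(sin Δλ cos φ₂, cos φ₁ sin φ₂ − sin φ₁ cos φ₂ cos Δλ) = 108.15°
At arrival: θ₂ = atan2(sin Δλ cos φ₁, −cos φ₂ sin φ₁ + sin φ₂ cos φ₁ cos Δλ) = 86.87°
Δθ = θ₂ − θ₁ = -21.3°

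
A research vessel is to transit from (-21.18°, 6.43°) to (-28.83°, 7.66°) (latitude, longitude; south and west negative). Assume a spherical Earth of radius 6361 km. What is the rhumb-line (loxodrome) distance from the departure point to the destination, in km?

858 km

Rhumb course C = atan2(Δλ, Δψ) with Δψ = ln[tan(π/4+φ₂/2)/tan(π/4+φ₁/2)] = -0.1475, Δλ = +0.0215 → C = 171.72°
d = R·|Δφ| / |cos C| = 6361·0.13352 / 0.98957 = 858 km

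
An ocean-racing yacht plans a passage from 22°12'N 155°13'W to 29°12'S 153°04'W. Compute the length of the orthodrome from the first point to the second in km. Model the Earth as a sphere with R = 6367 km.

5716 km

Haversine: a = sin²(Δφ/2)+cos φ₁ cos φ₂ sin²(Δλ/2) = 0.18834;  σ = 2·atan2(√a,√(1−a))
σ = 51.442° → d = Rσ = 6367·0.89783 = 5716 km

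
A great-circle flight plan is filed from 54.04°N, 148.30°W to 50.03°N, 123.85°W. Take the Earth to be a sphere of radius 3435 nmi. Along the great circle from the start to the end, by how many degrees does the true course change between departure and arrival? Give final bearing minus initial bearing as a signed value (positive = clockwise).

+19.4°

Initial bearing θ₁ = atan2(sin Δλ cos φ₂, cos φ₁ sin φ₂ − sin φ₁ cos φ₂ cos Δλ) = 95.01°
Final bearing θ₂ = (initial bearing from the destination back to the start) + 180° = 114.41°
Δθ = θ₂ − θ₁ = +19.4°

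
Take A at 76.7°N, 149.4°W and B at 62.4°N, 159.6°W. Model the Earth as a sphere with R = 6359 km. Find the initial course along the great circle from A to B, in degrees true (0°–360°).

198.9°

θ = atan2( sin Δλ·cos φ₂ ,  cos φ₁ sin φ₂ − sin φ₁ cos φ₂ cos Δλ )
  = atan2(-0.0820, -0.2399) = 198.88°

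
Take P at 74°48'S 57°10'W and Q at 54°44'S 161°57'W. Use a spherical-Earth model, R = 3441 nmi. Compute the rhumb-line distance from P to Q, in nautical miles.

Rhumb course C = atan2(Δλ, Δψ) with Δψ = ln[tan(π/4+φ₂/2)/tan(π/4+φ₁/2)] = +0.8680, Δλ = -1.8288 → C = 295.39°
d = R·|Δφ| / |cos C| = 3441·0.35023 / 0.42880 = 2811 nmi

2811 nmi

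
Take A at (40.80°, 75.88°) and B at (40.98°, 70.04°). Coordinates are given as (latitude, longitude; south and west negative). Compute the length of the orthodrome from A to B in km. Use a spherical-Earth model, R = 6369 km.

491 km

cos σ = sin φ₁ sin φ₂ + cos φ₁ cos φ₂ cos Δλ
      = sin(40.80°)sin(40.98°) + cos(40.80°)cos(40.98°)cos(-5.84°) = 0.9970
σ = 4.418° → d = Rσ = 6369·0.07710 = 491 km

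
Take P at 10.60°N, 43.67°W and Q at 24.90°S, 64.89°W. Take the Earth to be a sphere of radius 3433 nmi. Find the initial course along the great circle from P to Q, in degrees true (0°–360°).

θ = atan2( sin Δλ·cos φ₂ ,  cos φ₁ sin φ₂ − sin φ₁ cos φ₂ cos Δλ )
  = atan2(-0.3283, -0.5694) = 209.97°

210.0°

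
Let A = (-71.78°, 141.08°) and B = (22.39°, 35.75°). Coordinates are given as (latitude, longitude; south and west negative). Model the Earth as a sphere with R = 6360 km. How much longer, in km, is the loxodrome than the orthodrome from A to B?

Great circle: cos σ = sin φ₁ sin φ₂ + cos φ₁ cos φ₂ cos Δλ,  σ = 2.0244 rad → d_gc = 12875.4 km
Rhumb line: Δψ = +2.2315, q = Δφ/Δψ = 0.7365, d_rh = R√(Δφ²+q²Δλ²) = 13543.5 km
Excess = 13543.5 − 12875.4 = 668.1 ≈ 668 km

668 km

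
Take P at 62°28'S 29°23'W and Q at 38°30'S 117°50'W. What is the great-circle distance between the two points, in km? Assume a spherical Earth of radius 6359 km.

6195 km

Haversine: a = sin²(Δφ/2)+cos φ₁ cos φ₂ sin²(Δλ/2) = 0.21910;  σ = 2·atan2(√a,√(1−a))
σ = 55.820° → d = Rσ = 6359·0.97424 = 6195 km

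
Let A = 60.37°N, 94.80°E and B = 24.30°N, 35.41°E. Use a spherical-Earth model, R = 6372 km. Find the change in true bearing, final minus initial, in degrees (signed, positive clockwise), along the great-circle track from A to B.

At departure: θ₁ = atan2(sin Δλ cos φ₂, cos φ₁ sin φ₂ − sin φ₁ cos φ₂ cos Δλ) = 255.70°
At arrival: θ₂ = atan2(sin Δλ cos φ₁, −cos φ₂ sin φ₁ + sin φ₂ cos φ₁ cos Δλ) = 211.71°
Δθ = θ₂ − θ₁ = -44.0°

-44.0°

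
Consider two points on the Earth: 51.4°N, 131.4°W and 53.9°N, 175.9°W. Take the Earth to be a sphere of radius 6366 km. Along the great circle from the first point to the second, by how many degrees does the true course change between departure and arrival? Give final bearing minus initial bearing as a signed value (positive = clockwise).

-36.0°

At departure: θ₁ = atan2(sin Δλ cos φ₂, cos φ₁ sin φ₂ − sin φ₁ cos φ₂ cos Δλ) = 293.04°
At arrival: θ₂ = atan2(sin Δλ cos φ₁, −cos φ₂ sin φ₁ + sin φ₂ cos φ₁ cos Δλ) = 257.00°
Δθ = θ₂ − θ₁ = -36.0°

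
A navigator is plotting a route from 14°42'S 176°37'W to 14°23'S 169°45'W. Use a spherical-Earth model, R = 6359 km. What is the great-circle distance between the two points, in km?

Haversine: a = sin²(Δφ/2)+cos φ₁ cos φ₂ sin²(Δλ/2) = 0.00337;  σ = 2·atan2(√a,√(1−a))
σ = 6.654° → d = Rσ = 6359·0.11613 = 738 km

738 km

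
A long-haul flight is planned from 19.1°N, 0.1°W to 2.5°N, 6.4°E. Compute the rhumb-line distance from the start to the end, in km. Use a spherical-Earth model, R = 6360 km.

Rhumb course C = atan2(Δλ, Δψ) with Δψ = ln[tan(π/4+φ₂/2)/tan(π/4+φ₁/2)] = -0.2961, Δλ = +0.1134 → C = 159.03°
d = R·|Δφ| / |cos C| = 6360·0.28972 / 0.93379 = 1973 km

1973 km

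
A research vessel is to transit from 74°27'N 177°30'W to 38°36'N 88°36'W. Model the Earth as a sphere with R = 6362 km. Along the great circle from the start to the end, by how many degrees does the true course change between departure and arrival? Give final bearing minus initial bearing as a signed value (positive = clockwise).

Initial bearing θ₁ = atan2(sin Δλ cos φ₂, cos φ₁ sin φ₂ − sin φ₁ cos φ₂ cos Δλ) = 78.94°
Final bearing θ₂ = (initial bearing from the destination back to the start) + 180° = 160.33°
Δθ = θ₂ − θ₁ = +81.4°

+81.4°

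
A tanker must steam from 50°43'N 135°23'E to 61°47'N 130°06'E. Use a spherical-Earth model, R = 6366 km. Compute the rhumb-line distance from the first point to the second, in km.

1271 km

Rhumb course C = atan2(Δλ, Δψ) with Δψ = ln[tan(π/4+φ₂/2)/tan(π/4+φ₁/2)] = +0.3507, Δλ = -0.0922 → C = 345.27°
d = R·|Δφ| / |cos C| = 6366·0.19315 / 0.96712 = 1271 km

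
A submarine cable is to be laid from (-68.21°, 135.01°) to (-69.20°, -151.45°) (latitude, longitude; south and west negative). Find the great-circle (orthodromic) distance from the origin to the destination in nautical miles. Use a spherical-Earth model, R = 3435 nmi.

Haversine: a = sin²(Δφ/2)+cos φ₁ cos φ₂ sin²(Δλ/2) = 0.04731;  σ = 2·atan2(√a,√(1−a))
σ = 25.125° → d = Rσ = 3435·0.43852 = 1506 nmi

1506 nmi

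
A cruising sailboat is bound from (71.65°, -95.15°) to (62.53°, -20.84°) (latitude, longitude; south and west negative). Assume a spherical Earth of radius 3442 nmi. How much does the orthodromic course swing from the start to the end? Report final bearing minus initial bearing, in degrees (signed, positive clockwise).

Initial bearing θ₁ = atan2(sin Δλ cos φ₂, cos φ₁ sin φ₂ − sin φ₁ cos φ₂ cos Δλ) = 70.08°
Final bearing θ₂ = (initial bearing from the destination back to the start) + 180° = 140.08°
Δθ = θ₂ − θ₁ = +70.0°

+70.0°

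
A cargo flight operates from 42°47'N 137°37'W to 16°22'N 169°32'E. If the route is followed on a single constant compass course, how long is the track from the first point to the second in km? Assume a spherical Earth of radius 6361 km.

5821 km

Rhumb course C = atan2(Δλ, Δψ) with Δψ = ln[tan(π/4+φ₂/2)/tan(π/4+φ₁/2)] = -0.5381, Δλ = -0.9224 → C = 239.74°
d = R·|Δφ| / |cos C| = 6361·0.46106 / 0.50386 = 5821 km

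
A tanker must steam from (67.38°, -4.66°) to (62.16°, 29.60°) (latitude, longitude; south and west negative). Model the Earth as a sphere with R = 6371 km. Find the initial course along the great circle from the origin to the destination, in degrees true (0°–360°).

θ = atan2( sin Δλ·cos φ₂ ,  cos φ₁ sin φ₂ − sin φ₁ cos φ₂ cos Δλ )
  = atan2(+0.2629, -0.0162) = 93.52°

93.5°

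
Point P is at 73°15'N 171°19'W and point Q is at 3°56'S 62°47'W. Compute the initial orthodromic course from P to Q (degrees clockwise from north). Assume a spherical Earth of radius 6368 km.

73.3°

N = sin Δλ·cos φ₂ = +0.9459;  D = cos φ₁ sin φ₂ − sin φ₁ cos φ₂ cos Δλ = +0.2839
initial course = atan2(N, D) = 73.29°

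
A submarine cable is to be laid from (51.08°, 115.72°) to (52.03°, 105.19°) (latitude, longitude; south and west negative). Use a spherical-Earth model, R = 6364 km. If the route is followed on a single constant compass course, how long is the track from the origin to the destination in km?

Rhumb course C = atan2(Δλ, Δψ) with Δψ = ln[tan(π/4+φ₂/2)/tan(π/4+φ₁/2)] = +0.0267, Δλ = -0.1838 → C = 278.26°
d = R·|Δφ| / |cos C| = 6364·0.01658 / 0.14360 = 735 km

735 km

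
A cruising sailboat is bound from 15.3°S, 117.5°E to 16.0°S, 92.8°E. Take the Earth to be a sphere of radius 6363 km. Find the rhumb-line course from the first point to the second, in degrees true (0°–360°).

Δψ = ln[tan(π/4+φ₂/2)/tan(π/4+φ₁/2)] = -0.0127
Δλ = -0.4311 rad (taken the short way round)
course = atan2(Δλ, Δψ) = 268.31°

268.3°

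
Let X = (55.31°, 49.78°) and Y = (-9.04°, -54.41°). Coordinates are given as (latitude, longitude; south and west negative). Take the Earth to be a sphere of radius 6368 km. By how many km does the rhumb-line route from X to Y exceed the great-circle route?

438 km

Great circle: cos σ = sin φ₁ sin φ₂ + cos φ₁ cos φ₂ cos Δλ,  σ = 1.8411 rad → d_gc = 11723.8 km
Rhumb line: Δψ = -1.3221, q = Δφ/Δψ = 0.8495, d_rh = R√(Δφ²+q²Δλ²) = 12162.0 km
Excess = 12162.0 − 11723.8 = 438.2 ≈ 438 km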